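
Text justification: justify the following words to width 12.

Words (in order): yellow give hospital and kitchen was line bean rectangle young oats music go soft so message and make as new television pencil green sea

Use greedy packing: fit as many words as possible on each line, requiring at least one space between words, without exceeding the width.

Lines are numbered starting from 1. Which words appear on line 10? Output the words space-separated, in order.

Line 1: ['yellow', 'give'] (min_width=11, slack=1)
Line 2: ['hospital', 'and'] (min_width=12, slack=0)
Line 3: ['kitchen', 'was'] (min_width=11, slack=1)
Line 4: ['line', 'bean'] (min_width=9, slack=3)
Line 5: ['rectangle'] (min_width=9, slack=3)
Line 6: ['young', 'oats'] (min_width=10, slack=2)
Line 7: ['music', 'go'] (min_width=8, slack=4)
Line 8: ['soft', 'so'] (min_width=7, slack=5)
Line 9: ['message', 'and'] (min_width=11, slack=1)
Line 10: ['make', 'as', 'new'] (min_width=11, slack=1)
Line 11: ['television'] (min_width=10, slack=2)
Line 12: ['pencil', 'green'] (min_width=12, slack=0)
Line 13: ['sea'] (min_width=3, slack=9)

Answer: make as new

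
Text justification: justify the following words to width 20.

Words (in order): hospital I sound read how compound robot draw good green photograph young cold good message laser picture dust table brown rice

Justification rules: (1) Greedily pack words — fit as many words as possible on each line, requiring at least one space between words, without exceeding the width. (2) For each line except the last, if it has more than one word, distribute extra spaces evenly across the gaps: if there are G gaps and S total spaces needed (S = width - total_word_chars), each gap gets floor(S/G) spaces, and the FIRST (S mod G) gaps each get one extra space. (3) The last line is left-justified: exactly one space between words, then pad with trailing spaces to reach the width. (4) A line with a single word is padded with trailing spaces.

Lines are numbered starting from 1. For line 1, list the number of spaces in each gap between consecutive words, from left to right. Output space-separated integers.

Line 1: ['hospital', 'I', 'sound'] (min_width=16, slack=4)
Line 2: ['read', 'how', 'compound'] (min_width=17, slack=3)
Line 3: ['robot', 'draw', 'good'] (min_width=15, slack=5)
Line 4: ['green', 'photograph'] (min_width=16, slack=4)
Line 5: ['young', 'cold', 'good'] (min_width=15, slack=5)
Line 6: ['message', 'laser'] (min_width=13, slack=7)
Line 7: ['picture', 'dust', 'table'] (min_width=18, slack=2)
Line 8: ['brown', 'rice'] (min_width=10, slack=10)

Answer: 3 3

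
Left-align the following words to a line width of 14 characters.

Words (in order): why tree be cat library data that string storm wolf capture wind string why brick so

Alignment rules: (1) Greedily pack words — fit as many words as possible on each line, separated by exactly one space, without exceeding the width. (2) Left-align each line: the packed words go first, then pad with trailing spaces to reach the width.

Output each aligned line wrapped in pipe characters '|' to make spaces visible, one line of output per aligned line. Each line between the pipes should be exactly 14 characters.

Line 1: ['why', 'tree', 'be'] (min_width=11, slack=3)
Line 2: ['cat', 'library'] (min_width=11, slack=3)
Line 3: ['data', 'that'] (min_width=9, slack=5)
Line 4: ['string', 'storm'] (min_width=12, slack=2)
Line 5: ['wolf', 'capture'] (min_width=12, slack=2)
Line 6: ['wind', 'string'] (min_width=11, slack=3)
Line 7: ['why', 'brick', 'so'] (min_width=12, slack=2)

Answer: |why tree be   |
|cat library   |
|data that     |
|string storm  |
|wolf capture  |
|wind string   |
|why brick so  |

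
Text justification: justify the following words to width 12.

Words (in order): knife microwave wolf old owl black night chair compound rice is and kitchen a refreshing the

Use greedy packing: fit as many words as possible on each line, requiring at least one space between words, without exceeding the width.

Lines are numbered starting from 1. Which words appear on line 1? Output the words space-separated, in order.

Line 1: ['knife'] (min_width=5, slack=7)
Line 2: ['microwave'] (min_width=9, slack=3)
Line 3: ['wolf', 'old', 'owl'] (min_width=12, slack=0)
Line 4: ['black', 'night'] (min_width=11, slack=1)
Line 5: ['chair'] (min_width=5, slack=7)
Line 6: ['compound'] (min_width=8, slack=4)
Line 7: ['rice', 'is', 'and'] (min_width=11, slack=1)
Line 8: ['kitchen', 'a'] (min_width=9, slack=3)
Line 9: ['refreshing'] (min_width=10, slack=2)
Line 10: ['the'] (min_width=3, slack=9)

Answer: knife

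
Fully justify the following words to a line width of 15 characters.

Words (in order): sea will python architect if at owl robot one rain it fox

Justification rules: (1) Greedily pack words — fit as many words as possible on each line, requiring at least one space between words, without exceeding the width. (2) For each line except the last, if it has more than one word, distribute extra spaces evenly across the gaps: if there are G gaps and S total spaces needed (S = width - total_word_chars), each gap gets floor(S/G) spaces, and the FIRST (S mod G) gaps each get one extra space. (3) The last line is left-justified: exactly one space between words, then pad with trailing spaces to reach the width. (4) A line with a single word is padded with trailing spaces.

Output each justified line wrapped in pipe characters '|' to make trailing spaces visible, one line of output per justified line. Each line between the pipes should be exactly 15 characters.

Line 1: ['sea', 'will', 'python'] (min_width=15, slack=0)
Line 2: ['architect', 'if', 'at'] (min_width=15, slack=0)
Line 3: ['owl', 'robot', 'one'] (min_width=13, slack=2)
Line 4: ['rain', 'it', 'fox'] (min_width=11, slack=4)

Answer: |sea will python|
|architect if at|
|owl  robot  one|
|rain it fox    |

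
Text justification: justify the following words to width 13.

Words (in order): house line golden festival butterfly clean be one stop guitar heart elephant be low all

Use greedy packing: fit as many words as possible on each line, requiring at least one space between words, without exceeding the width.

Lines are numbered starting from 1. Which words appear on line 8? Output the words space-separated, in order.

Answer: elephant be

Derivation:
Line 1: ['house', 'line'] (min_width=10, slack=3)
Line 2: ['golden'] (min_width=6, slack=7)
Line 3: ['festival'] (min_width=8, slack=5)
Line 4: ['butterfly'] (min_width=9, slack=4)
Line 5: ['clean', 'be', 'one'] (min_width=12, slack=1)
Line 6: ['stop', 'guitar'] (min_width=11, slack=2)
Line 7: ['heart'] (min_width=5, slack=8)
Line 8: ['elephant', 'be'] (min_width=11, slack=2)
Line 9: ['low', 'all'] (min_width=7, slack=6)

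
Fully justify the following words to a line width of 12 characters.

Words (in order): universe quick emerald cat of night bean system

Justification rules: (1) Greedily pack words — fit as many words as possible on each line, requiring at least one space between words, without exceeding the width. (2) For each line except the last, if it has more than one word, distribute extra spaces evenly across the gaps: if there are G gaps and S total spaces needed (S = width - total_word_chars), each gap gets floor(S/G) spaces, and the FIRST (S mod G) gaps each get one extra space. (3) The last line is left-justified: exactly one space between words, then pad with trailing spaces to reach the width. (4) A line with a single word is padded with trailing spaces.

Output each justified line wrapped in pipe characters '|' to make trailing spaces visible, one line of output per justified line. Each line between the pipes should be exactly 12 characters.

Line 1: ['universe'] (min_width=8, slack=4)
Line 2: ['quick'] (min_width=5, slack=7)
Line 3: ['emerald', 'cat'] (min_width=11, slack=1)
Line 4: ['of', 'night'] (min_width=8, slack=4)
Line 5: ['bean', 'system'] (min_width=11, slack=1)

Answer: |universe    |
|quick       |
|emerald  cat|
|of     night|
|bean system |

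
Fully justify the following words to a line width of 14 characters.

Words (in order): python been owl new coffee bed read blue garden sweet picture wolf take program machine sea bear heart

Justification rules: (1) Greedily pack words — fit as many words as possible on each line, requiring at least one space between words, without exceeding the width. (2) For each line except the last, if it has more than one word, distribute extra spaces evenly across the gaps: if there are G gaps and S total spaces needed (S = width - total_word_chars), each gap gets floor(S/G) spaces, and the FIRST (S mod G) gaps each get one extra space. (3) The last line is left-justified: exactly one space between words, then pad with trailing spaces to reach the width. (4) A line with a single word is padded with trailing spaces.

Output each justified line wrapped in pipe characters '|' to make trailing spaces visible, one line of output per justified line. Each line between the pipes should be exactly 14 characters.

Line 1: ['python', 'been'] (min_width=11, slack=3)
Line 2: ['owl', 'new', 'coffee'] (min_width=14, slack=0)
Line 3: ['bed', 'read', 'blue'] (min_width=13, slack=1)
Line 4: ['garden', 'sweet'] (min_width=12, slack=2)
Line 5: ['picture', 'wolf'] (min_width=12, slack=2)
Line 6: ['take', 'program'] (min_width=12, slack=2)
Line 7: ['machine', 'sea'] (min_width=11, slack=3)
Line 8: ['bear', 'heart'] (min_width=10, slack=4)

Answer: |python    been|
|owl new coffee|
|bed  read blue|
|garden   sweet|
|picture   wolf|
|take   program|
|machine    sea|
|bear heart    |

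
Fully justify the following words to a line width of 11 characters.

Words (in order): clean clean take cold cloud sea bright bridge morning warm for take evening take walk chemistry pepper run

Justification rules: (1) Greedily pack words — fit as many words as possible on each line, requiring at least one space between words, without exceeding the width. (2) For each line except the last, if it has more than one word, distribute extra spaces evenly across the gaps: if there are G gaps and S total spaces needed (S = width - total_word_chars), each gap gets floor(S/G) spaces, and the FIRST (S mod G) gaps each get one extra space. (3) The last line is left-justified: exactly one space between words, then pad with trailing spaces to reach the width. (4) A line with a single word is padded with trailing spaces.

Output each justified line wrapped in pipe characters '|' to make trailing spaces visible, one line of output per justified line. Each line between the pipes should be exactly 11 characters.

Line 1: ['clean', 'clean'] (min_width=11, slack=0)
Line 2: ['take', 'cold'] (min_width=9, slack=2)
Line 3: ['cloud', 'sea'] (min_width=9, slack=2)
Line 4: ['bright'] (min_width=6, slack=5)
Line 5: ['bridge'] (min_width=6, slack=5)
Line 6: ['morning'] (min_width=7, slack=4)
Line 7: ['warm', 'for'] (min_width=8, slack=3)
Line 8: ['take'] (min_width=4, slack=7)
Line 9: ['evening'] (min_width=7, slack=4)
Line 10: ['take', 'walk'] (min_width=9, slack=2)
Line 11: ['chemistry'] (min_width=9, slack=2)
Line 12: ['pepper', 'run'] (min_width=10, slack=1)

Answer: |clean clean|
|take   cold|
|cloud   sea|
|bright     |
|bridge     |
|morning    |
|warm    for|
|take       |
|evening    |
|take   walk|
|chemistry  |
|pepper run |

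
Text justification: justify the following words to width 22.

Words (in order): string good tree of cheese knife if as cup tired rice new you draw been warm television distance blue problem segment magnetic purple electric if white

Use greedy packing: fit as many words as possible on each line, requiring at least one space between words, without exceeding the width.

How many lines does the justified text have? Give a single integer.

Answer: 8

Derivation:
Line 1: ['string', 'good', 'tree', 'of'] (min_width=19, slack=3)
Line 2: ['cheese', 'knife', 'if', 'as', 'cup'] (min_width=22, slack=0)
Line 3: ['tired', 'rice', 'new', 'you'] (min_width=18, slack=4)
Line 4: ['draw', 'been', 'warm'] (min_width=14, slack=8)
Line 5: ['television', 'distance'] (min_width=19, slack=3)
Line 6: ['blue', 'problem', 'segment'] (min_width=20, slack=2)
Line 7: ['magnetic', 'purple'] (min_width=15, slack=7)
Line 8: ['electric', 'if', 'white'] (min_width=17, slack=5)
Total lines: 8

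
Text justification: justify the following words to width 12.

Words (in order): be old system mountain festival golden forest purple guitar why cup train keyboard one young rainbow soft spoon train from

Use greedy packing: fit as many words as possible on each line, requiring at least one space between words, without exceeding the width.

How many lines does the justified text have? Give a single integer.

Line 1: ['be', 'old'] (min_width=6, slack=6)
Line 2: ['system'] (min_width=6, slack=6)
Line 3: ['mountain'] (min_width=8, slack=4)
Line 4: ['festival'] (min_width=8, slack=4)
Line 5: ['golden'] (min_width=6, slack=6)
Line 6: ['forest'] (min_width=6, slack=6)
Line 7: ['purple'] (min_width=6, slack=6)
Line 8: ['guitar', 'why'] (min_width=10, slack=2)
Line 9: ['cup', 'train'] (min_width=9, slack=3)
Line 10: ['keyboard', 'one'] (min_width=12, slack=0)
Line 11: ['young'] (min_width=5, slack=7)
Line 12: ['rainbow', 'soft'] (min_width=12, slack=0)
Line 13: ['spoon', 'train'] (min_width=11, slack=1)
Line 14: ['from'] (min_width=4, slack=8)
Total lines: 14

Answer: 14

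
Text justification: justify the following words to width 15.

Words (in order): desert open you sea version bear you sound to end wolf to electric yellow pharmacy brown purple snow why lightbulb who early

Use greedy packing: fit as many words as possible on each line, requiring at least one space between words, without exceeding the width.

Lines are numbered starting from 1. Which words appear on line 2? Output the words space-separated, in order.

Answer: sea version

Derivation:
Line 1: ['desert', 'open', 'you'] (min_width=15, slack=0)
Line 2: ['sea', 'version'] (min_width=11, slack=4)
Line 3: ['bear', 'you', 'sound'] (min_width=14, slack=1)
Line 4: ['to', 'end', 'wolf', 'to'] (min_width=14, slack=1)
Line 5: ['electric', 'yellow'] (min_width=15, slack=0)
Line 6: ['pharmacy', 'brown'] (min_width=14, slack=1)
Line 7: ['purple', 'snow', 'why'] (min_width=15, slack=0)
Line 8: ['lightbulb', 'who'] (min_width=13, slack=2)
Line 9: ['early'] (min_width=5, slack=10)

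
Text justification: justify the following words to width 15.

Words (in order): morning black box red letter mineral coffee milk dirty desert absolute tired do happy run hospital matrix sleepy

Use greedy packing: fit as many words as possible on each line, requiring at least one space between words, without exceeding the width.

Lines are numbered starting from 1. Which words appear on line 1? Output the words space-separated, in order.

Line 1: ['morning', 'black'] (min_width=13, slack=2)
Line 2: ['box', 'red', 'letter'] (min_width=14, slack=1)
Line 3: ['mineral', 'coffee'] (min_width=14, slack=1)
Line 4: ['milk', 'dirty'] (min_width=10, slack=5)
Line 5: ['desert', 'absolute'] (min_width=15, slack=0)
Line 6: ['tired', 'do', 'happy'] (min_width=14, slack=1)
Line 7: ['run', 'hospital'] (min_width=12, slack=3)
Line 8: ['matrix', 'sleepy'] (min_width=13, slack=2)

Answer: morning black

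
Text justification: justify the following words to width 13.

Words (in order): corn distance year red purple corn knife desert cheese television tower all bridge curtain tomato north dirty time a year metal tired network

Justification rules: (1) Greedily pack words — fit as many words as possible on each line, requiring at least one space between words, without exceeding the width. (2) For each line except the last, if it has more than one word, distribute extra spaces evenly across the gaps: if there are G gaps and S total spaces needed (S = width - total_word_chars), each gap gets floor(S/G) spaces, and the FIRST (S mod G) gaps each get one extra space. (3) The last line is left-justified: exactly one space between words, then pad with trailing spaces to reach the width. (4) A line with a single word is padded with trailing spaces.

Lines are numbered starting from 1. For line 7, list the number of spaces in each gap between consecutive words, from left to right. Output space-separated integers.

Answer: 5

Derivation:
Line 1: ['corn', 'distance'] (min_width=13, slack=0)
Line 2: ['year', 'red'] (min_width=8, slack=5)
Line 3: ['purple', 'corn'] (min_width=11, slack=2)
Line 4: ['knife', 'desert'] (min_width=12, slack=1)
Line 5: ['cheese'] (min_width=6, slack=7)
Line 6: ['television'] (min_width=10, slack=3)
Line 7: ['tower', 'all'] (min_width=9, slack=4)
Line 8: ['bridge'] (min_width=6, slack=7)
Line 9: ['curtain'] (min_width=7, slack=6)
Line 10: ['tomato', 'north'] (min_width=12, slack=1)
Line 11: ['dirty', 'time', 'a'] (min_width=12, slack=1)
Line 12: ['year', 'metal'] (min_width=10, slack=3)
Line 13: ['tired', 'network'] (min_width=13, slack=0)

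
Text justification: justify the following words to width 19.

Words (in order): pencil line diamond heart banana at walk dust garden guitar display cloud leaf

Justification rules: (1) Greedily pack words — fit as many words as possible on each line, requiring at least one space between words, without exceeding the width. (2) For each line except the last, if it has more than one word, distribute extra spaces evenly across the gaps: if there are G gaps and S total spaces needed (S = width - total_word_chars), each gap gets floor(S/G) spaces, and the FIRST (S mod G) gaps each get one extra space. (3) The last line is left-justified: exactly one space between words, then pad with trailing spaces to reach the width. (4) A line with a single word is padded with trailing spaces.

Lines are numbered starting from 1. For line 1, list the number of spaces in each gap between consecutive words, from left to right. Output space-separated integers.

Line 1: ['pencil', 'line', 'diamond'] (min_width=19, slack=0)
Line 2: ['heart', 'banana', 'at'] (min_width=15, slack=4)
Line 3: ['walk', 'dust', 'garden'] (min_width=16, slack=3)
Line 4: ['guitar', 'display'] (min_width=14, slack=5)
Line 5: ['cloud', 'leaf'] (min_width=10, slack=9)

Answer: 1 1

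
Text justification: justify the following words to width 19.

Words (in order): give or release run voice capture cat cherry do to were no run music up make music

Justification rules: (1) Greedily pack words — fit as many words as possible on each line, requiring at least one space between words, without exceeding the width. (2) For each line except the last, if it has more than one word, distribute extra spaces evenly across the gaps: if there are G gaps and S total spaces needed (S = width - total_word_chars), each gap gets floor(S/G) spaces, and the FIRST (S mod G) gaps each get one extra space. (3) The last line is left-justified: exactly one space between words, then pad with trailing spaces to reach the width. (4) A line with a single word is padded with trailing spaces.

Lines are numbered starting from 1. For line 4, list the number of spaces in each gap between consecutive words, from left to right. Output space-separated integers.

Line 1: ['give', 'or', 'release', 'run'] (min_width=19, slack=0)
Line 2: ['voice', 'capture', 'cat'] (min_width=17, slack=2)
Line 3: ['cherry', 'do', 'to', 'were'] (min_width=17, slack=2)
Line 4: ['no', 'run', 'music', 'up'] (min_width=15, slack=4)
Line 5: ['make', 'music'] (min_width=10, slack=9)

Answer: 3 2 2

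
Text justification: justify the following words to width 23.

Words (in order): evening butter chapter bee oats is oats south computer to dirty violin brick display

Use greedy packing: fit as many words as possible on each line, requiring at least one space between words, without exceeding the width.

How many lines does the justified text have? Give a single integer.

Line 1: ['evening', 'butter', 'chapter'] (min_width=22, slack=1)
Line 2: ['bee', 'oats', 'is', 'oats', 'south'] (min_width=22, slack=1)
Line 3: ['computer', 'to', 'dirty'] (min_width=17, slack=6)
Line 4: ['violin', 'brick', 'display'] (min_width=20, slack=3)
Total lines: 4

Answer: 4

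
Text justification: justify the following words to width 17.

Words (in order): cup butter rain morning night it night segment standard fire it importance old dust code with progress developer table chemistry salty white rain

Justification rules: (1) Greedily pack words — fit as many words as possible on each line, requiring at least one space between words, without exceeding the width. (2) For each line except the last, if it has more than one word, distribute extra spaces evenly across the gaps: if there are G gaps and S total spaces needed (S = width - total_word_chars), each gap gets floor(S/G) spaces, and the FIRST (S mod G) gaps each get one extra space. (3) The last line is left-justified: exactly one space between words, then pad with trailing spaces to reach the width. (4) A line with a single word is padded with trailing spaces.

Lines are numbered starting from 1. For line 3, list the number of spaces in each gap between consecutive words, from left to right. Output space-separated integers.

Line 1: ['cup', 'butter', 'rain'] (min_width=15, slack=2)
Line 2: ['morning', 'night', 'it'] (min_width=16, slack=1)
Line 3: ['night', 'segment'] (min_width=13, slack=4)
Line 4: ['standard', 'fire', 'it'] (min_width=16, slack=1)
Line 5: ['importance', 'old'] (min_width=14, slack=3)
Line 6: ['dust', 'code', 'with'] (min_width=14, slack=3)
Line 7: ['progress'] (min_width=8, slack=9)
Line 8: ['developer', 'table'] (min_width=15, slack=2)
Line 9: ['chemistry', 'salty'] (min_width=15, slack=2)
Line 10: ['white', 'rain'] (min_width=10, slack=7)

Answer: 5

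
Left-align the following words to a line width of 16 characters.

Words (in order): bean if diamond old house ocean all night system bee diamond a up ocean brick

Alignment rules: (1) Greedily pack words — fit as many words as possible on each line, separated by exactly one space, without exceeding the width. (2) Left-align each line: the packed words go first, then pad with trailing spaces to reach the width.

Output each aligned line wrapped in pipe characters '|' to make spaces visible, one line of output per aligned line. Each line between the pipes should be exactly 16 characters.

Line 1: ['bean', 'if', 'diamond'] (min_width=15, slack=1)
Line 2: ['old', 'house', 'ocean'] (min_width=15, slack=1)
Line 3: ['all', 'night', 'system'] (min_width=16, slack=0)
Line 4: ['bee', 'diamond', 'a', 'up'] (min_width=16, slack=0)
Line 5: ['ocean', 'brick'] (min_width=11, slack=5)

Answer: |bean if diamond |
|old house ocean |
|all night system|
|bee diamond a up|
|ocean brick     |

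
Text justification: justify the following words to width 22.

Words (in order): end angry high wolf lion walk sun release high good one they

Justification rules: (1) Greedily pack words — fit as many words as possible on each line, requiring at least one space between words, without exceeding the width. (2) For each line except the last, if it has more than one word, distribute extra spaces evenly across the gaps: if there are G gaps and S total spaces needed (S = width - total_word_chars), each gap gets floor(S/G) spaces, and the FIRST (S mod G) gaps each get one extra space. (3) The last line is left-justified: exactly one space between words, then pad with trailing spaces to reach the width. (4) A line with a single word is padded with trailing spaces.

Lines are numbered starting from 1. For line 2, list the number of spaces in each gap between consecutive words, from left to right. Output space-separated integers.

Line 1: ['end', 'angry', 'high', 'wolf'] (min_width=19, slack=3)
Line 2: ['lion', 'walk', 'sun', 'release'] (min_width=21, slack=1)
Line 3: ['high', 'good', 'one', 'they'] (min_width=18, slack=4)

Answer: 2 1 1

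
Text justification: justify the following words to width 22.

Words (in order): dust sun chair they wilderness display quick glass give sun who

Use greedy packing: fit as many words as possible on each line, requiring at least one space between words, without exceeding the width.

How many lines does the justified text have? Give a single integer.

Answer: 4

Derivation:
Line 1: ['dust', 'sun', 'chair', 'they'] (min_width=19, slack=3)
Line 2: ['wilderness', 'display'] (min_width=18, slack=4)
Line 3: ['quick', 'glass', 'give', 'sun'] (min_width=20, slack=2)
Line 4: ['who'] (min_width=3, slack=19)
Total lines: 4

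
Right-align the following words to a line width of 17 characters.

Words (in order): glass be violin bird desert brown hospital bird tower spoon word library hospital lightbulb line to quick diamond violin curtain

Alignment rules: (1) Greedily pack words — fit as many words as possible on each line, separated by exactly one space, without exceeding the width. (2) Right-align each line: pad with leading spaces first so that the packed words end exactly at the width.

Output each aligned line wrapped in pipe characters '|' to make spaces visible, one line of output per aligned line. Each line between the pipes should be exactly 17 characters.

Line 1: ['glass', 'be', 'violin'] (min_width=15, slack=2)
Line 2: ['bird', 'desert', 'brown'] (min_width=17, slack=0)
Line 3: ['hospital', 'bird'] (min_width=13, slack=4)
Line 4: ['tower', 'spoon', 'word'] (min_width=16, slack=1)
Line 5: ['library', 'hospital'] (min_width=16, slack=1)
Line 6: ['lightbulb', 'line', 'to'] (min_width=17, slack=0)
Line 7: ['quick', 'diamond'] (min_width=13, slack=4)
Line 8: ['violin', 'curtain'] (min_width=14, slack=3)

Answer: |  glass be violin|
|bird desert brown|
|    hospital bird|
| tower spoon word|
| library hospital|
|lightbulb line to|
|    quick diamond|
|   violin curtain|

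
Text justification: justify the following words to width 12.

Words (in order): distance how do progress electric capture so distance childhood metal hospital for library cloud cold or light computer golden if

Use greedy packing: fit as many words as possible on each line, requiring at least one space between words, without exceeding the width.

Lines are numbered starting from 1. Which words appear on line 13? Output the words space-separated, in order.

Answer: golden if

Derivation:
Line 1: ['distance', 'how'] (min_width=12, slack=0)
Line 2: ['do', 'progress'] (min_width=11, slack=1)
Line 3: ['electric'] (min_width=8, slack=4)
Line 4: ['capture', 'so'] (min_width=10, slack=2)
Line 5: ['distance'] (min_width=8, slack=4)
Line 6: ['childhood'] (min_width=9, slack=3)
Line 7: ['metal'] (min_width=5, slack=7)
Line 8: ['hospital', 'for'] (min_width=12, slack=0)
Line 9: ['library'] (min_width=7, slack=5)
Line 10: ['cloud', 'cold'] (min_width=10, slack=2)
Line 11: ['or', 'light'] (min_width=8, slack=4)
Line 12: ['computer'] (min_width=8, slack=4)
Line 13: ['golden', 'if'] (min_width=9, slack=3)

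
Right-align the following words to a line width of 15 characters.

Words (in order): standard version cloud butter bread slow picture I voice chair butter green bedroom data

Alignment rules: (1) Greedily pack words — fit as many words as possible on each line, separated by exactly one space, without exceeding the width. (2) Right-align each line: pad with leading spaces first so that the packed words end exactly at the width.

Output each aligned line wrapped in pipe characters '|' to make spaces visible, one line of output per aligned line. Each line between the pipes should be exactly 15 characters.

Line 1: ['standard'] (min_width=8, slack=7)
Line 2: ['version', 'cloud'] (min_width=13, slack=2)
Line 3: ['butter', 'bread'] (min_width=12, slack=3)
Line 4: ['slow', 'picture', 'I'] (min_width=14, slack=1)
Line 5: ['voice', 'chair'] (min_width=11, slack=4)
Line 6: ['butter', 'green'] (min_width=12, slack=3)
Line 7: ['bedroom', 'data'] (min_width=12, slack=3)

Answer: |       standard|
|  version cloud|
|   butter bread|
| slow picture I|
|    voice chair|
|   butter green|
|   bedroom data|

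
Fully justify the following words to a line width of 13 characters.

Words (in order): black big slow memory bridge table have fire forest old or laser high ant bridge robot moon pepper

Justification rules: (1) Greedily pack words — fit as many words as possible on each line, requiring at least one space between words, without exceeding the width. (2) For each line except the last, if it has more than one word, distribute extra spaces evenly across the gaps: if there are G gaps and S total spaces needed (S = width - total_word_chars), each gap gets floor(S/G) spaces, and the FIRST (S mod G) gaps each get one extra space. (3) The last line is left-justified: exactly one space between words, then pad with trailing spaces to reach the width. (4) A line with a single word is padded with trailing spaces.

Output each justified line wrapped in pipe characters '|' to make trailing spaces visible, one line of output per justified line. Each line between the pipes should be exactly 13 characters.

Line 1: ['black', 'big'] (min_width=9, slack=4)
Line 2: ['slow', 'memory'] (min_width=11, slack=2)
Line 3: ['bridge', 'table'] (min_width=12, slack=1)
Line 4: ['have', 'fire'] (min_width=9, slack=4)
Line 5: ['forest', 'old', 'or'] (min_width=13, slack=0)
Line 6: ['laser', 'high'] (min_width=10, slack=3)
Line 7: ['ant', 'bridge'] (min_width=10, slack=3)
Line 8: ['robot', 'moon'] (min_width=10, slack=3)
Line 9: ['pepper'] (min_width=6, slack=7)

Answer: |black     big|
|slow   memory|
|bridge  table|
|have     fire|
|forest old or|
|laser    high|
|ant    bridge|
|robot    moon|
|pepper       |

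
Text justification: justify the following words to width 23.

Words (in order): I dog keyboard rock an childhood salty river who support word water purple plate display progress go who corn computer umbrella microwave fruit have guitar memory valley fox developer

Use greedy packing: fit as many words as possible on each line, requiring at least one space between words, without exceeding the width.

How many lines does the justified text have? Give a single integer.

Line 1: ['I', 'dog', 'keyboard', 'rock', 'an'] (min_width=22, slack=1)
Line 2: ['childhood', 'salty', 'river'] (min_width=21, slack=2)
Line 3: ['who', 'support', 'word', 'water'] (min_width=22, slack=1)
Line 4: ['purple', 'plate', 'display'] (min_width=20, slack=3)
Line 5: ['progress', 'go', 'who', 'corn'] (min_width=20, slack=3)
Line 6: ['computer', 'umbrella'] (min_width=17, slack=6)
Line 7: ['microwave', 'fruit', 'have'] (min_width=20, slack=3)
Line 8: ['guitar', 'memory', 'valley'] (min_width=20, slack=3)
Line 9: ['fox', 'developer'] (min_width=13, slack=10)
Total lines: 9

Answer: 9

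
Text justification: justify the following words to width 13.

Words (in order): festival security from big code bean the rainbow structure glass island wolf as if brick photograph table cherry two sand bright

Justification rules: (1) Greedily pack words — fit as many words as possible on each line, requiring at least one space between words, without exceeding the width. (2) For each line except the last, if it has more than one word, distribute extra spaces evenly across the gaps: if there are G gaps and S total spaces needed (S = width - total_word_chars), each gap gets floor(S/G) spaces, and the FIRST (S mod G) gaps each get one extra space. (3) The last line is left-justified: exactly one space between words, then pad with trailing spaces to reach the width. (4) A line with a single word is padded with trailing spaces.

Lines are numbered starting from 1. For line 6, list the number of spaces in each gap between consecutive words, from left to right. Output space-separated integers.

Answer: 2

Derivation:
Line 1: ['festival'] (min_width=8, slack=5)
Line 2: ['security', 'from'] (min_width=13, slack=0)
Line 3: ['big', 'code', 'bean'] (min_width=13, slack=0)
Line 4: ['the', 'rainbow'] (min_width=11, slack=2)
Line 5: ['structure'] (min_width=9, slack=4)
Line 6: ['glass', 'island'] (min_width=12, slack=1)
Line 7: ['wolf', 'as', 'if'] (min_width=10, slack=3)
Line 8: ['brick'] (min_width=5, slack=8)
Line 9: ['photograph'] (min_width=10, slack=3)
Line 10: ['table', 'cherry'] (min_width=12, slack=1)
Line 11: ['two', 'sand'] (min_width=8, slack=5)
Line 12: ['bright'] (min_width=6, slack=7)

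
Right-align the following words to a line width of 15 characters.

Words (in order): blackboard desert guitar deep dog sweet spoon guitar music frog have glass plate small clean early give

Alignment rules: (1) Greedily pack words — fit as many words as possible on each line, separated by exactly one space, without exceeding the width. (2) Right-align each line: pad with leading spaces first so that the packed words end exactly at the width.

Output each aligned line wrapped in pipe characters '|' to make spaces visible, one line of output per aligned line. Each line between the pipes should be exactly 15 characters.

Answer: |     blackboard|
|  desert guitar|
| deep dog sweet|
|   spoon guitar|
|music frog have|
|    glass plate|
|    small clean|
|     early give|

Derivation:
Line 1: ['blackboard'] (min_width=10, slack=5)
Line 2: ['desert', 'guitar'] (min_width=13, slack=2)
Line 3: ['deep', 'dog', 'sweet'] (min_width=14, slack=1)
Line 4: ['spoon', 'guitar'] (min_width=12, slack=3)
Line 5: ['music', 'frog', 'have'] (min_width=15, slack=0)
Line 6: ['glass', 'plate'] (min_width=11, slack=4)
Line 7: ['small', 'clean'] (min_width=11, slack=4)
Line 8: ['early', 'give'] (min_width=10, slack=5)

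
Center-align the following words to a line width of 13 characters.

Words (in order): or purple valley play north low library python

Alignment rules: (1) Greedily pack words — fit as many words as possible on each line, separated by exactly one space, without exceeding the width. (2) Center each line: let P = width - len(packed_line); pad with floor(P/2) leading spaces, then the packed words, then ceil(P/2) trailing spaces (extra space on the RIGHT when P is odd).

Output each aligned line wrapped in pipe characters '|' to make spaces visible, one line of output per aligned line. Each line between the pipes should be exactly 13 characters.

Answer: |  or purple  |
| valley play |
|  north low  |
|   library   |
|   python    |

Derivation:
Line 1: ['or', 'purple'] (min_width=9, slack=4)
Line 2: ['valley', 'play'] (min_width=11, slack=2)
Line 3: ['north', 'low'] (min_width=9, slack=4)
Line 4: ['library'] (min_width=7, slack=6)
Line 5: ['python'] (min_width=6, slack=7)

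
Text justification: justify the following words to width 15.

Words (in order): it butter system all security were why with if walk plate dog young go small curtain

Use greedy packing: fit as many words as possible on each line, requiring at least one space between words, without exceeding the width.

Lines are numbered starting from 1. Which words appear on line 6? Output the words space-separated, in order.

Answer: young go small

Derivation:
Line 1: ['it', 'butter'] (min_width=9, slack=6)
Line 2: ['system', 'all'] (min_width=10, slack=5)
Line 3: ['security', 'were'] (min_width=13, slack=2)
Line 4: ['why', 'with', 'if'] (min_width=11, slack=4)
Line 5: ['walk', 'plate', 'dog'] (min_width=14, slack=1)
Line 6: ['young', 'go', 'small'] (min_width=14, slack=1)
Line 7: ['curtain'] (min_width=7, slack=8)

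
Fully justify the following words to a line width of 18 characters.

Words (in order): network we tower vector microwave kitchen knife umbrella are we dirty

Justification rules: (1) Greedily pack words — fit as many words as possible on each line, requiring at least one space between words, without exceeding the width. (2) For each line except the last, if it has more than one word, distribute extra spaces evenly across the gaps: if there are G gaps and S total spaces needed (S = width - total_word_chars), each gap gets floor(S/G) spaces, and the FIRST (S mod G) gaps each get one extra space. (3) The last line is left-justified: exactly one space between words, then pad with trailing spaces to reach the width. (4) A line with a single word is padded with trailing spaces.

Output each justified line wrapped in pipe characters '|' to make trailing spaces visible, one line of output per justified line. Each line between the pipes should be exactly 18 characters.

Line 1: ['network', 'we', 'tower'] (min_width=16, slack=2)
Line 2: ['vector', 'microwave'] (min_width=16, slack=2)
Line 3: ['kitchen', 'knife'] (min_width=13, slack=5)
Line 4: ['umbrella', 'are', 'we'] (min_width=15, slack=3)
Line 5: ['dirty'] (min_width=5, slack=13)

Answer: |network  we  tower|
|vector   microwave|
|kitchen      knife|
|umbrella   are  we|
|dirty             |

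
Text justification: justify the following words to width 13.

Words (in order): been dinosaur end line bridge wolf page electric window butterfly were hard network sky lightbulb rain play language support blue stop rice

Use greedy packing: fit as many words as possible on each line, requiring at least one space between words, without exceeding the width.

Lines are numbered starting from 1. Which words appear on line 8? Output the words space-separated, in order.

Answer: network sky

Derivation:
Line 1: ['been', 'dinosaur'] (min_width=13, slack=0)
Line 2: ['end', 'line'] (min_width=8, slack=5)
Line 3: ['bridge', 'wolf'] (min_width=11, slack=2)
Line 4: ['page', 'electric'] (min_width=13, slack=0)
Line 5: ['window'] (min_width=6, slack=7)
Line 6: ['butterfly'] (min_width=9, slack=4)
Line 7: ['were', 'hard'] (min_width=9, slack=4)
Line 8: ['network', 'sky'] (min_width=11, slack=2)
Line 9: ['lightbulb'] (min_width=9, slack=4)
Line 10: ['rain', 'play'] (min_width=9, slack=4)
Line 11: ['language'] (min_width=8, slack=5)
Line 12: ['support', 'blue'] (min_width=12, slack=1)
Line 13: ['stop', 'rice'] (min_width=9, slack=4)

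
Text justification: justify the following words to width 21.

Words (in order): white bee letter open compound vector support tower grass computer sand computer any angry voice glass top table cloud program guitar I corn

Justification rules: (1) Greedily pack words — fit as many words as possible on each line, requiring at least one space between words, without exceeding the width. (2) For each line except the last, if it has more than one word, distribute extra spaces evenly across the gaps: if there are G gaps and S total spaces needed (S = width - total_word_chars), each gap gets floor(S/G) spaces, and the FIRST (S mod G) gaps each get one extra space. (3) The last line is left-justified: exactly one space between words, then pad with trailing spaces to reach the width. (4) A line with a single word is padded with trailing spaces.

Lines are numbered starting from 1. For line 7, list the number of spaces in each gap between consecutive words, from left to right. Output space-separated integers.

Line 1: ['white', 'bee', 'letter', 'open'] (min_width=21, slack=0)
Line 2: ['compound', 'vector'] (min_width=15, slack=6)
Line 3: ['support', 'tower', 'grass'] (min_width=19, slack=2)
Line 4: ['computer', 'sand'] (min_width=13, slack=8)
Line 5: ['computer', 'any', 'angry'] (min_width=18, slack=3)
Line 6: ['voice', 'glass', 'top', 'table'] (min_width=21, slack=0)
Line 7: ['cloud', 'program', 'guitar'] (min_width=20, slack=1)
Line 8: ['I', 'corn'] (min_width=6, slack=15)

Answer: 2 1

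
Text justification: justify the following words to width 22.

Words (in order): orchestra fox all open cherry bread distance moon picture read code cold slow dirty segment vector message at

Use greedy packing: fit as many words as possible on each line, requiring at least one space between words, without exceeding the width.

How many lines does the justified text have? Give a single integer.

Line 1: ['orchestra', 'fox', 'all', 'open'] (min_width=22, slack=0)
Line 2: ['cherry', 'bread', 'distance'] (min_width=21, slack=1)
Line 3: ['moon', 'picture', 'read', 'code'] (min_width=22, slack=0)
Line 4: ['cold', 'slow', 'dirty'] (min_width=15, slack=7)
Line 5: ['segment', 'vector', 'message'] (min_width=22, slack=0)
Line 6: ['at'] (min_width=2, slack=20)
Total lines: 6

Answer: 6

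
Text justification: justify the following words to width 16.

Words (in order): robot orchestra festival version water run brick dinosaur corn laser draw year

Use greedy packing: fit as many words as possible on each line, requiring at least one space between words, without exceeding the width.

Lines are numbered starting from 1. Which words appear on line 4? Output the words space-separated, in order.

Answer: dinosaur corn

Derivation:
Line 1: ['robot', 'orchestra'] (min_width=15, slack=1)
Line 2: ['festival', 'version'] (min_width=16, slack=0)
Line 3: ['water', 'run', 'brick'] (min_width=15, slack=1)
Line 4: ['dinosaur', 'corn'] (min_width=13, slack=3)
Line 5: ['laser', 'draw', 'year'] (min_width=15, slack=1)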